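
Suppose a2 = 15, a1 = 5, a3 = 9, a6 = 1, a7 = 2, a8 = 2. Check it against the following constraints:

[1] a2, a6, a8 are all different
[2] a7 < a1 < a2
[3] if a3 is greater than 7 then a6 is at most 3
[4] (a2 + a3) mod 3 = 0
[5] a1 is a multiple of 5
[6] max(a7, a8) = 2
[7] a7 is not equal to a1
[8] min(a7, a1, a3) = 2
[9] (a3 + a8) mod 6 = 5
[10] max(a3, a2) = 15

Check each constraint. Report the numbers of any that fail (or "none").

The assignment satisfies every constraint.

[1] values 15, 1, 2 are pairwise distinct — satisfied.
[2] values 2 < 5 < 15 — satisfied.
[3] a3 = 9 > 7, so we need a6 ≤ 3; a6 = 1 ≤ 3 — satisfied.
[4] a2 + a3 = 24; 24 mod 3 = 0 — satisfied.
[5] 5 / 5 = 1, so 5 divides 5 — satisfied.
[6] max(2, 2) = 2 — satisfied.
[7] a7 = 2, a1 = 5; distinct — satisfied.
[8] min(2, 5, 9) = 2 — satisfied.
[9] a3 + a8 = 11; 11 mod 6 = 5 — satisfied.
[10] max(9, 15) = 15 — satisfied.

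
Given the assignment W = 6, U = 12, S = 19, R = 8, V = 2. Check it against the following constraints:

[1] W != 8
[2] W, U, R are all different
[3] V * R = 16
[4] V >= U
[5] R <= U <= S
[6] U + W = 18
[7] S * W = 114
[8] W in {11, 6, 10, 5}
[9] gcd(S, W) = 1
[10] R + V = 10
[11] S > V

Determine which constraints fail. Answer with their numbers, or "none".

[1] W = 6, and 6 ≠ 8 — OK.
[2] values 6, 12, 8 are pairwise distinct — OK.
[3] V * R = 2 * 8 = 16 — OK.
[4] V = 2, U = 12; 2 < 12 (want ≥) — violated.
[5] values 8 <= 12 <= 19 — OK.
[6] U + W = 12 + 6 = 18 — OK.
[7] S * W = 19 * 6 = 114 — OK.
[8] W = 6 is in {11, 6, 10, 5} — OK.
[9] gcd(19, 6) = 1 — OK.
[10] R + V = 8 + 2 = 10 — OK.
[11] S = 19, V = 2; 19 > 2 — OK.

Constraint 4 is violated.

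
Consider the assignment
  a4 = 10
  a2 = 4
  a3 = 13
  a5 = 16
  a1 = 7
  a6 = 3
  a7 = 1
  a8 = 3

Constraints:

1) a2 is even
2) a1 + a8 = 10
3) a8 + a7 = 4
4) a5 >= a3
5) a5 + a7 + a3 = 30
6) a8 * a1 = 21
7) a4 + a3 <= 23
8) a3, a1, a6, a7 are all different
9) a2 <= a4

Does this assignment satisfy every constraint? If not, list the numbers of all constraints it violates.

1) a2 = 4 is even — OK.
2) a1 + a8 = 7 + 3 = 10 — OK.
3) a8 + a7 = 3 + 1 = 4 — OK.
4) a5 = 16, a3 = 13; 16 ≥ 13 — OK.
5) a5 + a7 + a3 = 16 + 1 + 13 = 30 — OK.
6) a8 * a1 = 3 * 7 = 21 — OK.
7) a4 + a3 = 10 + 13 = 23; 23 ≤ 23 — OK.
8) values 13, 7, 3, 1 are pairwise distinct — OK.
9) a2 = 4, a4 = 10; 4 ≤ 10 — OK.

All constraints are satisfied.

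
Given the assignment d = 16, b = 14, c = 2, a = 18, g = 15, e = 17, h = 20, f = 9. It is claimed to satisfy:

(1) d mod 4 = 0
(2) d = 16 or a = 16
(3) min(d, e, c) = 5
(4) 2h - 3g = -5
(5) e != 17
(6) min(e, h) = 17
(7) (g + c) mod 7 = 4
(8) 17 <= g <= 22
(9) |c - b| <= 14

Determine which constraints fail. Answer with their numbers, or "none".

(1) 16 mod 4 = 0  holds
(2) d = 16 = 16 (first disjunct)  holds
(3) min(16, 17, 2) = 2, not 5  fails
(4) 2h - 3g = 2(20) - 3(15) = -5  holds
(5) e = 17, but 17 is required to differ  fails
(6) min(17, 20) = 17  holds
(7) g + c = 17; 17 mod 7 = 3, not 4  fails
(8) g = 15 is outside [17, 22]  fails
(9) |2 - 14| = 12; 12 ≤ 14  holds

Violated: 3, 5, 7, and 8.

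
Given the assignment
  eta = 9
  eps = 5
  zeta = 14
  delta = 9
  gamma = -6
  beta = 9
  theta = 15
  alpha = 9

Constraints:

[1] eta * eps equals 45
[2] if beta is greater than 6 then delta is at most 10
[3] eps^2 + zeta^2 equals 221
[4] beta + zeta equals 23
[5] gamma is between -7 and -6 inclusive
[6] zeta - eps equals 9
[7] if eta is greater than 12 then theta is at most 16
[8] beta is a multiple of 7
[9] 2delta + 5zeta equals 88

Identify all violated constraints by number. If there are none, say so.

No — constraint 8 is not satisfied.

[1] eta * eps = 9 * 5 = 45  yes
[2] beta = 9 > 6, so we need delta ≤ 10; delta = 9 ≤ 10  yes
[3] eps^2 + zeta^2 = 5^2 + 14^2 = 25 + 196 = 221  yes
[4] beta + zeta = 9 + 14 = 23  yes
[5] gamma = -6 lies in [-7, -6]  yes
[6] zeta - eps = 14 - 5 = 9  yes
[7] eta = 9, not > 12; antecedent false, conditional vacuously true  yes
[8] 9 = 7*1 + 2, so 7 does not divide 9  no
[9] 2delta + 5zeta = 2(9) + 5(14) = 88  yes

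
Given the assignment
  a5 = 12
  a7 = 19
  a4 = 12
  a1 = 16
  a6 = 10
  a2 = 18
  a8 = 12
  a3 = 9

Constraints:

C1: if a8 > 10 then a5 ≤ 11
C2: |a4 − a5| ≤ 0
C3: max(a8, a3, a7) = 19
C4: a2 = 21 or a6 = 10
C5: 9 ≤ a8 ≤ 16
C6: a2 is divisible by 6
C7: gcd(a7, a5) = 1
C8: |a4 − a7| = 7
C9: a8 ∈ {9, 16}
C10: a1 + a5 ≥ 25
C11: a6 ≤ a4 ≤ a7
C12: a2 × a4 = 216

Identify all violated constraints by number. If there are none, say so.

The assignment fails constraints 1, 9.

C1: a8 = 12 > 10, so we need a5 ≤ 11; but a5 = 12 > 11  no
C2: |12 − 12| = 0; 0 ≤ 0  yes
C3: max(12, 9, 19) = 19  yes
C4: a2 = 18 ≠ 21, but a6 = 10 = 10 (second disjunct)  yes
C5: a8 = 12 lies in [9, 16]  yes
C6: 18 / 6 = 3, so 6 divides 18  yes
C7: gcd(19, 12) = 1  yes
C8: |12 − 19| = 7  yes
C9: a8 = 12 is not in {9, 16}  no
C10: a1 + a5 = 16 + 12 = 28; 28 ≥ 25  yes
C11: values 10 ≤ 12 ≤ 19  yes
C12: a2 × a4 = 18 × 12 = 216  yes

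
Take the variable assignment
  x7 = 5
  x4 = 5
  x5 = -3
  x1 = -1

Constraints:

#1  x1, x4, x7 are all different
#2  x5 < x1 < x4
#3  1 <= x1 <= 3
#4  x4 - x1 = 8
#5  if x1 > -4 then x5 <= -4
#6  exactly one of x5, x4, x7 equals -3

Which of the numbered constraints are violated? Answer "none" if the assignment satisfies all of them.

Violated: 1, 3, 4, 5.

#1 x4 = x7 = 5, not all different — violated.
#2 values -3 < -1 < 5 — satisfied.
#3 x1 = -1 is outside [1, 3] — violated.
#4 x4 - x1 = 5 - (-1) = 6, not 8 — violated.
#5 x1 = -1 > -4, so we need x5 ≤ -4; but x5 = -3 > -4 — violated.
#6 x5=-3, x4=5, x7=5; 1 of them equals -3 — satisfied.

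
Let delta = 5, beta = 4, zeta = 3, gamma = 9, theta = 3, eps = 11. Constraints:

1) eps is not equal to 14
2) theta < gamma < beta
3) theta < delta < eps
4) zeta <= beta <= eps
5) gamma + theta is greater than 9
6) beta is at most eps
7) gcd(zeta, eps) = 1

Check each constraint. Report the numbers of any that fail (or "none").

1) eps = 11, and 11 ≠ 14 — holds.
2) values 3, 9, 4; gamma = 9 is not < beta = 4 — fails.
3) values 3 < 5 < 11 — holds.
4) values 3 <= 4 <= 11 — holds.
5) gamma + theta = 9 + 3 = 12; 12 > 9 — holds.
6) beta = 4, eps = 11; 4 ≤ 11 — holds.
7) gcd(3, 11) = 1 — holds.

Constraint 2 is violated.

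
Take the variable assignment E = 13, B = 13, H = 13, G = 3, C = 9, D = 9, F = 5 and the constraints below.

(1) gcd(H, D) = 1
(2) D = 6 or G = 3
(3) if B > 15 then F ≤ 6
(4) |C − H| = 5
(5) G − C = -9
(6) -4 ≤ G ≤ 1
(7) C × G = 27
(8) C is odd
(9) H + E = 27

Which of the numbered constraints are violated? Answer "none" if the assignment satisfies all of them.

(1) gcd(13, 9) = 1  ✔
(2) D = 9 ≠ 6, but G = 3 = 3 (second disjunct)  ✔
(3) B = 13, not > 15; antecedent false, conditional vacuously true  ✔
(4) |9 − 13| = 4, not 5  ✘
(5) G − C = 3 − 9 = -6, not -9  ✘
(6) G = 3 is outside [-4, 1]  ✘
(7) C × G = 9 × 3 = 27  ✔
(8) C = 9 is odd  ✔
(9) H + E = 13 + 13 = 26, not 27  ✘

Constraints 4, 5, 6, 9 do not hold.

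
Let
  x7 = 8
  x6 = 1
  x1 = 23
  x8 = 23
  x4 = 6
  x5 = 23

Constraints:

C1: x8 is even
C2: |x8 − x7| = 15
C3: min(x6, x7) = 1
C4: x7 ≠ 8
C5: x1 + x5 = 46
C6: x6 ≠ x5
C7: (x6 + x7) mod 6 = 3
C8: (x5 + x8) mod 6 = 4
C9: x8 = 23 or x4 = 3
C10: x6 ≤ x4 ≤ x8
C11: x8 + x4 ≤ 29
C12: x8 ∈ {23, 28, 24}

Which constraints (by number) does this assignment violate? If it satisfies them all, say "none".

C1: x8 = 23 is odd  fails
C2: |23 − 8| = 15  holds
C3: min(1, 8) = 1  holds
C4: x7 = 8, but 8 is required to differ  fails
C5: x1 + x5 = 23 + 23 = 46  holds
C6: x6 = 1, x5 = 23; distinct  holds
C7: x6 + x7 = 9; 9 mod 6 = 3  holds
C8: x5 + x8 = 46; 46 mod 6 = 4  holds
C9: x8 = 23 = 23 (first disjunct)  holds
C10: values 1 ≤ 6 ≤ 23  holds
C11: x8 + x4 = 23 + 6 = 29; 29 ≤ 29  holds
C12: x8 = 23 is in {23, 28, 24}  holds

Constraints 1, 4 are violated.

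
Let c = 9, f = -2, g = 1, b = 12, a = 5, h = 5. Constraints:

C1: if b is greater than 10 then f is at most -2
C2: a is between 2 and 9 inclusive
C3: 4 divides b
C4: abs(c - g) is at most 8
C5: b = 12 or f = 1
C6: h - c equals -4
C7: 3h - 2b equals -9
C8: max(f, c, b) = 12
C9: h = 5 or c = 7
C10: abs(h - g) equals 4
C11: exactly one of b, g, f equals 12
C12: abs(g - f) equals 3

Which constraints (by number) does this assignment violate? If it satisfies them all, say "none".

All constraints are satisfied.

C1: b = 12 > 10, so we need f ≤ -2; f = -2 ≤ -2 — holds.
C2: a = 5 lies in [2, 9] — holds.
C3: 12 / 4 = 3, so 4 divides 12 — holds.
C4: abs(9 - 1) = 8; 8 ≤ 8 — holds.
C5: b = 12 = 12 (first disjunct) — holds.
C6: h - c = 5 - 9 = -4 — holds.
C7: 3h - 2b = 3(5) - 2(12) = -9 — holds.
C8: max(-2, 9, 12) = 12 — holds.
C9: h = 5 = 5 (first disjunct) — holds.
C10: abs(5 - 1) = 4 — holds.
C11: b=12, g=1, f=-2; 1 of them equals 12 — holds.
C12: abs(1 - (-2)) = 3 — holds.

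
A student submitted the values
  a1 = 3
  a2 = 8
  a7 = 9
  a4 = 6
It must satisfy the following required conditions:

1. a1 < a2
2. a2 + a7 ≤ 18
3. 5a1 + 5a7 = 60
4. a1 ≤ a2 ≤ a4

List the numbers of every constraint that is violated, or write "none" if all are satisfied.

Constraint 4 does not hold.

1. a1 = 3, a2 = 8; 3 < 8 — OK.
2. a2 + a7 = 8 + 9 = 17; 17 ≤ 18 — OK.
3. 5a1 + 5a7 = 5(3) + 5(9) = 60 — OK.
4. values 3, 8, 6; a2 = 8 is not ≤ a4 = 6 — violated.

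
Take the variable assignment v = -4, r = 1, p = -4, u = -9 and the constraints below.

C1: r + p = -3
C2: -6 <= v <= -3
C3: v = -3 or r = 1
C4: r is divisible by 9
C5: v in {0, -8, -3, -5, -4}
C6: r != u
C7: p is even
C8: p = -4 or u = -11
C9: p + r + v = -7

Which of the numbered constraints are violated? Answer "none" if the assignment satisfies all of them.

Constraint 4 is violated.

C1: r + p = 1 + (-4) = -3  ✔
C2: v = -4 lies in [-6, -3]  ✔
C3: v = -4 ≠ -3, but r = 1 = 1 (second disjunct)  ✔
C4: 1 = 9*0 + 1, so 9 does not divide 1  ✘
C5: v = -4 is in {0, -8, -3, -5, -4}  ✔
C6: r = 1, u = -9; distinct  ✔
C7: p = -4 is even  ✔
C8: p = -4 = -4 (first disjunct)  ✔
C9: p + r + v = -4 + 1 + (-4) = -7  ✔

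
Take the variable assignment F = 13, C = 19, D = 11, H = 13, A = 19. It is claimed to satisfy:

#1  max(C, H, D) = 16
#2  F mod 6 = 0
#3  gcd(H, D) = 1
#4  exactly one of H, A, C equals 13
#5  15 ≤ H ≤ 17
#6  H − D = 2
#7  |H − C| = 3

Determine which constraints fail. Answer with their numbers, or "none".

Constraints 1, 2, 5, and 7 do not hold.

#1 max(19, 13, 11) = 19, not 16 — fails.
#2 13 mod 6 = 1, not 0 — fails.
#3 gcd(13, 11) = 1 — holds.
#4 H=13, A=19, C=19; 1 of them equals 13 — holds.
#5 H = 13 is outside [15, 17] — fails.
#6 H − D = 13 − 11 = 2 — holds.
#7 |13 − 19| = 6, not 3 — fails.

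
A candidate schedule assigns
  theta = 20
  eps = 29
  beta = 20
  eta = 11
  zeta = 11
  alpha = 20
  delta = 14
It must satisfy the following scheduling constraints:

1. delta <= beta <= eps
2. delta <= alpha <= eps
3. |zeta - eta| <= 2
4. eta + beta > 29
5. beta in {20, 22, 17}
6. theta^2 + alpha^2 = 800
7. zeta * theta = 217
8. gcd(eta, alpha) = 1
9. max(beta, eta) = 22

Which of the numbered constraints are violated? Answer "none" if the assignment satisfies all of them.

1. values 14 <= 20 <= 29  true
2. values 14 <= 20 <= 29  true
3. |11 - 11| = 0; 0 ≤ 2  true
4. eta + beta = 11 + 20 = 31; 31 > 29  true
5. beta = 20 is in {20, 22, 17}  true
6. theta^2 + alpha^2 = 20^2 + 20^2 = 400 + 400 = 800  true
7. zeta * theta = 11 * 20 = 220, not 217  false
8. gcd(11, 20) = 1  true
9. max(20, 11) = 20, not 22  false

Violated: 7 and 9.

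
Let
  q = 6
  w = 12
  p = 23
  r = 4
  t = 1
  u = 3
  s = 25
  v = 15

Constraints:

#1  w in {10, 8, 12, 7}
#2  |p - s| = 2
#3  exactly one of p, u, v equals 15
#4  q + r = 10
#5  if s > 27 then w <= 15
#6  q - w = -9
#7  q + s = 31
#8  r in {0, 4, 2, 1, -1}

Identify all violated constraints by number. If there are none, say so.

#1 w = 12 is in {10, 8, 12, 7} — satisfied.
#2 |23 - 25| = 2 — satisfied.
#3 p=23, u=3, v=15; 1 of them equals 15 — satisfied.
#4 q + r = 6 + 4 = 10 — satisfied.
#5 s = 25, not > 27; antecedent false, conditional vacuously true — satisfied.
#6 q - w = 6 - 12 = -6, not -9 — violated.
#7 q + s = 6 + 25 = 31 — satisfied.
#8 r = 4 is in {0, 4, 2, 1, -1} — satisfied.

Violated: 6.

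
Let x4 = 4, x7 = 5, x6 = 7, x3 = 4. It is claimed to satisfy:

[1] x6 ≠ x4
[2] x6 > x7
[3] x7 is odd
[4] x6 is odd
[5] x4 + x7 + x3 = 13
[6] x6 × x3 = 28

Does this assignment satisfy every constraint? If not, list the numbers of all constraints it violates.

[1] x6 = 7, x4 = 4; distinct — OK.
[2] x6 = 7, x7 = 5; 7 > 5 — OK.
[3] x7 = 5 is odd — OK.
[4] x6 = 7 is odd — OK.
[5] x4 + x7 + x3 = 4 + 5 + 4 = 13 — OK.
[6] x6 × x3 = 7 × 4 = 28 — OK.

No violations.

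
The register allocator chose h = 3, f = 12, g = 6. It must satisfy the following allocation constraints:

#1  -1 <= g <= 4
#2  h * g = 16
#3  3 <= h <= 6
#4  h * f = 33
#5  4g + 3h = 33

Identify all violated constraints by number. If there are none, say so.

#1 g = 6 is outside [-1, 4] — fails.
#2 h * g = 3 * 6 = 18, not 16 — fails.
#3 h = 3 lies in [3, 6] — holds.
#4 h * f = 3 * 12 = 36, not 33 — fails.
#5 4g + 3h = 4(6) + 3(3) = 33 — holds.

Constraints 1, 2, and 4 are violated.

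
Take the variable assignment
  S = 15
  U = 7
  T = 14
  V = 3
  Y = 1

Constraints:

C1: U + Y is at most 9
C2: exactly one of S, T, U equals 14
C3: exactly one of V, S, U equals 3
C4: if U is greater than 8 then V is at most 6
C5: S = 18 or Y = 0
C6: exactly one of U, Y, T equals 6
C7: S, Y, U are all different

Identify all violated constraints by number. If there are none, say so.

The assignment fails constraints 5, 6.

C1: U + Y = 7 + 1 = 8; 8 ≤ 9  yes
C2: S=15, T=14, U=7; 1 of them equals 14  yes
C3: V=3, S=15, U=7; 1 of them equals 3  yes
C4: U = 7, not > 8; antecedent false, conditional vacuously true  yes
C5: S = 15 ≠ 18 and Y = 1 ≠ 0; both disjuncts false  no
C6: U=7, Y=1, T=14; 0 of them equal 6, not exactly one  no
C7: values 15, 1, 7 are pairwise distinct  yes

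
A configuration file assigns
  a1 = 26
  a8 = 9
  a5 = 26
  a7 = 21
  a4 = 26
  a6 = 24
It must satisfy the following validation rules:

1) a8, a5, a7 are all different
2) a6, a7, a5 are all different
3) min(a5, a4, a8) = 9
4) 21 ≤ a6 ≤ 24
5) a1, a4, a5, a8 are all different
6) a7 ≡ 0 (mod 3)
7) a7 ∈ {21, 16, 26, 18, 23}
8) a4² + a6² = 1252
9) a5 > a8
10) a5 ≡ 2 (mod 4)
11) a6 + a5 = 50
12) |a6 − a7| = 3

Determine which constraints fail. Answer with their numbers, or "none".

Constraint 5 does not hold.

1) values 9, 26, 21 are pairwise distinct — holds.
2) values 24, 21, 26 are pairwise distinct — holds.
3) min(26, 26, 9) = 9 — holds.
4) a6 = 24 lies in [21, 24] — holds.
5) a1 = a4 = 26, not all different — fails.
6) 21 mod 3 = 0 — holds.
7) a7 = 21 is in {21, 16, 26, 18, 23} — holds.
8) a4² + a6² = 26² + 24² = 676 + 576 = 1252 — holds.
9) a5 = 26, a8 = 9; 26 > 9 — holds.
10) 26 mod 4 = 2 — holds.
11) a6 + a5 = 24 + 26 = 50 — holds.
12) |24 − 21| = 3 — holds.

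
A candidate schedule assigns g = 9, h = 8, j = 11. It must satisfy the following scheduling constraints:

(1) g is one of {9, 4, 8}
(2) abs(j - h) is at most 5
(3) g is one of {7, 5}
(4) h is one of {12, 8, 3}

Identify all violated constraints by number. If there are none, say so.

Constraint 3 is violated.

(1) g = 9 is in {9, 4, 8} — holds.
(2) abs(11 - 8) = 3; 3 ≤ 5 — holds.
(3) g = 9 is not in {7, 5} — fails.
(4) h = 8 is in {12, 8, 3} — holds.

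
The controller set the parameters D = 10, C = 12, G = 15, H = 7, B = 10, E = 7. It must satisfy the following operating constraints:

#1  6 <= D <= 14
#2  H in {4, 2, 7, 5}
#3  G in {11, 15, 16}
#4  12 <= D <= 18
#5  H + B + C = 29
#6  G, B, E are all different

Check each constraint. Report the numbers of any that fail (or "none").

#1 D = 10 lies in [6, 14]  OK
#2 H = 7 is in {4, 2, 7, 5}  OK
#3 G = 15 is in {11, 15, 16}  OK
#4 D = 10 is outside [12, 18]  FAIL
#5 H + B + C = 7 + 10 + 12 = 29  OK
#6 values 15, 10, 7 are pairwise distinct  OK

Constraint 4 does not hold.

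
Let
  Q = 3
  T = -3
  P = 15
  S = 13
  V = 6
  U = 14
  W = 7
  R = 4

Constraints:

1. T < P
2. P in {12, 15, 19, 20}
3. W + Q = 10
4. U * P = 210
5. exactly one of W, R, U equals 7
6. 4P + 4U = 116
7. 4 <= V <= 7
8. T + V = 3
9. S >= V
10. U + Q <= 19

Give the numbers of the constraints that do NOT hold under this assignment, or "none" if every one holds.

Yes — all constraints hold.

1. T = -3, P = 15; -3 < 15 — holds.
2. P = 15 is in {12, 15, 19, 20} — holds.
3. W + Q = 7 + 3 = 10 — holds.
4. U * P = 14 * 15 = 210 — holds.
5. W=7, R=4, U=14; 1 of them equals 7 — holds.
6. 4P + 4U = 4(15) + 4(14) = 116 — holds.
7. V = 6 lies in [4, 7] — holds.
8. T + V = -3 + 6 = 3 — holds.
9. S = 13, V = 6; 13 ≥ 6 — holds.
10. U + Q = 14 + 3 = 17; 17 ≤ 19 — holds.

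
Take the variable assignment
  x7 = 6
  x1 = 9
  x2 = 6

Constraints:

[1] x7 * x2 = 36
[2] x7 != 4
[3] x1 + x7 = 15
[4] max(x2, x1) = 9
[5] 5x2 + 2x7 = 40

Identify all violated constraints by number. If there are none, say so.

[1] x7 * x2 = 6 * 6 = 36  holds
[2] x7 = 6, and 6 ≠ 4  holds
[3] x1 + x7 = 9 + 6 = 15  holds
[4] max(6, 9) = 9  holds
[5] 5x2 + 2x7 = 5(6) + 2(6) = 42, not 40  fails

Violated: 5.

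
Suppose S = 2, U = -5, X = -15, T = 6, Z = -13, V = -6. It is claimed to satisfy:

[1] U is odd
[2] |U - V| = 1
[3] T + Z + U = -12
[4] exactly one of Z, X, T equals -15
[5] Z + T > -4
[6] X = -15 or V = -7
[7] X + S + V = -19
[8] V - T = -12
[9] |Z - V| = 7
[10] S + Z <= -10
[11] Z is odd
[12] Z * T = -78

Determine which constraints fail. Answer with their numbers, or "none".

Violated: 5.

[1] U = -5 is odd — holds.
[2] |-5 - (-6)| = 1 — holds.
[3] T + Z + U = 6 + (-13) + (-5) = -12 — holds.
[4] Z=-13, X=-15, T=6; 1 of them equals -15 — holds.
[5] Z + T = -13 + 6 = -7; -7 ≤ -4, bound -4 not met — fails.
[6] X = -15 = -15 (first disjunct) — holds.
[7] X + S + V = -15 + 2 + (-6) = -19 — holds.
[8] V - T = -6 - 6 = -12 — holds.
[9] |-13 - (-6)| = 7 — holds.
[10] S + Z = 2 + (-13) = -11; -11 ≤ -10 — holds.
[11] Z = -13 is odd — holds.
[12] Z * T = -13 * 6 = -78 — holds.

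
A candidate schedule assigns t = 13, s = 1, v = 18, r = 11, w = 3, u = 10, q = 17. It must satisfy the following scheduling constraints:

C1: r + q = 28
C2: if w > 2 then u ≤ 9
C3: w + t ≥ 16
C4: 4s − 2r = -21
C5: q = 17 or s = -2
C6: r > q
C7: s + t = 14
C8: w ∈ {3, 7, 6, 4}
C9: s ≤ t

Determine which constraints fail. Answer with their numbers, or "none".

Constraints 2, 4, and 6 are violated.

C1: r + q = 11 + 17 = 28 — OK.
C2: w = 3 > 2, so we need u ≤ 9; but u = 10 > 9 — violated.
C3: w + t = 3 + 13 = 16; 16 ≥ 16 — OK.
C4: 4s − 2r = 4(1) − 2(11) = -18, not -21 — violated.
C5: q = 17 = 17 (first disjunct) — OK.
C6: r = 11, q = 17; 11 ≤ 17 (want >) — violated.
C7: s + t = 1 + 13 = 14 — OK.
C8: w = 3 is in {3, 7, 6, 4} — OK.
C9: s = 1, t = 13; 1 ≤ 13 — OK.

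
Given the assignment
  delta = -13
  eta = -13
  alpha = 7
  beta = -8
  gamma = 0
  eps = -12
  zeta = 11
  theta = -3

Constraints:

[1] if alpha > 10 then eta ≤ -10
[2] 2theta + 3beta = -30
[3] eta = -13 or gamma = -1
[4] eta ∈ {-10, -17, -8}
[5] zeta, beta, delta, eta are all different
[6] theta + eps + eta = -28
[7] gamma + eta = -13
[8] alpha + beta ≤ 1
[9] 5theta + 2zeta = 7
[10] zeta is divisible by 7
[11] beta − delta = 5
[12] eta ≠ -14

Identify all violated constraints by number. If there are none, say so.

Constraints 4, 5, 10 do not hold.

[1] alpha = 7, not > 10; antecedent false, conditional vacuously true — OK.
[2] 2theta + 3beta = 2(-3) + 3(-8) = -30 — OK.
[3] eta = -13 = -13 (first disjunct) — OK.
[4] eta = -13 is not in {-10, -17, -8} — violated.
[5] delta = eta = -13, not all different — violated.
[6] theta + eps + eta = -3 + (-12) + (-13) = -28 — OK.
[7] gamma + eta = 0 + (-13) = -13 — OK.
[8] alpha + beta = 7 + (-8) = -1; -1 ≤ 1 — OK.
[9] 5theta + 2zeta = 5(-3) + 2(11) = 7 — OK.
[10] 11 = 7×1 + 4, so 7 does not divide 11 — violated.
[11] beta − delta = -8 − (-13) = 5 — OK.
[12] eta = -13, and -13 ≠ -14 — OK.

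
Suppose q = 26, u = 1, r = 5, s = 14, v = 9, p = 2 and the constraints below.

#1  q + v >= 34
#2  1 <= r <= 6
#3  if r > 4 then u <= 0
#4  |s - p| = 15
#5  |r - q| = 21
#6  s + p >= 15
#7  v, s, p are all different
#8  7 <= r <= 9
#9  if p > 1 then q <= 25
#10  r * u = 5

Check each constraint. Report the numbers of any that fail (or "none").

#1 q + v = 26 + 9 = 35; 35 ≥ 34 — holds.
#2 r = 5 lies in [1, 6] — holds.
#3 r = 5 > 4, so we need u ≤ 0; but u = 1 > 0 — fails.
#4 |14 - 2| = 12, not 15 — fails.
#5 |5 - 26| = 21 — holds.
#6 s + p = 14 + 2 = 16; 16 ≥ 15 — holds.
#7 values 9, 14, 2 are pairwise distinct — holds.
#8 r = 5 is outside [7, 9] — fails.
#9 p = 2 > 1, so we need q ≤ 25; but q = 26 > 25 — fails.
#10 r * u = 5 * 1 = 5 — holds.

Constraints 3, 4, 8, and 9 are violated.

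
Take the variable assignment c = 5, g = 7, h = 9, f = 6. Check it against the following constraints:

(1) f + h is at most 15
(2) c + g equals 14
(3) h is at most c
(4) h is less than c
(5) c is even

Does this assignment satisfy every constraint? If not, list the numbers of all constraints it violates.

(1) f + h = 6 + 9 = 15; 15 ≤ 15  ✔
(2) c + g = 5 + 7 = 12, not 14  ✘
(3) h = 9, c = 5; 9 > 5 (want ≤)  ✘
(4) h = 9, c = 5; 9 ≥ 5 (want <)  ✘
(5) c = 5 is odd  ✘

Constraints 2, 3, 4, and 5 do not hold.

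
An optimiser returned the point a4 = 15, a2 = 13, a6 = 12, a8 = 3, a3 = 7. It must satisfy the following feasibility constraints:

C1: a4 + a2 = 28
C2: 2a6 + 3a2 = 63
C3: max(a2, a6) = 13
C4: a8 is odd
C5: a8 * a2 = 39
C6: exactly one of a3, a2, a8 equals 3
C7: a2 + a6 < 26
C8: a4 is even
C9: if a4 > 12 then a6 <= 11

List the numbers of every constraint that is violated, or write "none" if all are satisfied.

C1: a4 + a2 = 15 + 13 = 28 — satisfied.
C2: 2a6 + 3a2 = 2(12) + 3(13) = 63 — satisfied.
C3: max(13, 12) = 13 — satisfied.
C4: a8 = 3 is odd — satisfied.
C5: a8 * a2 = 3 * 13 = 39 — satisfied.
C6: a3=7, a2=13, a8=3; 1 of them equals 3 — satisfied.
C7: a2 + a6 = 13 + 12 = 25; 25 < 26 — satisfied.
C8: a4 = 15 is odd — violated.
C9: a4 = 15 > 12, so we need a6 ≤ 11; but a6 = 12 > 11 — violated.

The assignment fails constraints 8 and 9.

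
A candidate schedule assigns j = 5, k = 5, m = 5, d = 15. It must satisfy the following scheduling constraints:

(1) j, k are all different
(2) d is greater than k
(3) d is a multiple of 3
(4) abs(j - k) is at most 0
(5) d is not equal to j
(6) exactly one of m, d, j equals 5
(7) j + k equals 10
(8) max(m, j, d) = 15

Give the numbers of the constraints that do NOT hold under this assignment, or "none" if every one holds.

(1) j = k = 5, not all different — does not hold.
(2) d = 15, k = 5; 15 > 5 — holds.
(3) 15 / 3 = 5, so 3 divides 15 — holds.
(4) abs(5 - 5) = 0; 0 ≤ 0 — holds.
(5) d = 15, j = 5; distinct — holds.
(6) m=5, d=15, j=5; 2 of them equal 5, not exactly one — does not hold.
(7) j + k = 5 + 5 = 10 — holds.
(8) max(5, 5, 15) = 15 — holds.

Constraints 1 and 6 are violated.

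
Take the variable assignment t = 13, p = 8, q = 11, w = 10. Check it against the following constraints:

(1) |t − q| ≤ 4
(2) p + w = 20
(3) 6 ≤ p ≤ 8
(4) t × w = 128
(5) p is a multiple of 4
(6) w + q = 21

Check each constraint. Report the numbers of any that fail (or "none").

(1) |13 − 11| = 2; 2 ≤ 4  true
(2) p + w = 8 + 10 = 18, not 20  false
(3) p = 8 lies in [6, 8]  true
(4) t × w = 13 × 10 = 130, not 128  false
(5) 8 / 4 = 2, so 4 divides 8  true
(6) w + q = 10 + 11 = 21  true

No — constraints 2 and 4 are not satisfied.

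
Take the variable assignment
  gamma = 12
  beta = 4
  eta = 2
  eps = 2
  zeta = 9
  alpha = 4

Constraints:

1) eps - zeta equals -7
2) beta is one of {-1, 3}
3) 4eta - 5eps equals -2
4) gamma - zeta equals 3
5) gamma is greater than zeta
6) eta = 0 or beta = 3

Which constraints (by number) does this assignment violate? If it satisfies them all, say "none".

1) eps - zeta = 2 - 9 = -7 — satisfied.
2) beta = 4 is not in {-1, 3} — violated.
3) 4eta - 5eps = 4(2) - 5(2) = -2 — satisfied.
4) gamma - zeta = 12 - 9 = 3 — satisfied.
5) gamma = 12, zeta = 9; 12 > 9 — satisfied.
6) eta = 2 ≠ 0 and beta = 4 ≠ 3; both disjuncts false — violated.

No — constraints 2 and 6 are not satisfied.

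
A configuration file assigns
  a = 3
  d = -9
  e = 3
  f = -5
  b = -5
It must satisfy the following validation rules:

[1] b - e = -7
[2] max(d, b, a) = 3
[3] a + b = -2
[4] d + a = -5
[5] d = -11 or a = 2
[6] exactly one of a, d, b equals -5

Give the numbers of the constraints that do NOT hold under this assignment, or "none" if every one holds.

No — constraints 1, 4, 5 are not satisfied.

[1] b - e = -5 - 3 = -8, not -7  FAIL
[2] max(-9, -5, 3) = 3  OK
[3] a + b = 3 + (-5) = -2  OK
[4] d + a = -9 + 3 = -6, not -5  FAIL
[5] d = -9 ≠ -11 and a = 3 ≠ 2; both disjuncts false  FAIL
[6] a=3, d=-9, b=-5; 1 of them equals -5  OK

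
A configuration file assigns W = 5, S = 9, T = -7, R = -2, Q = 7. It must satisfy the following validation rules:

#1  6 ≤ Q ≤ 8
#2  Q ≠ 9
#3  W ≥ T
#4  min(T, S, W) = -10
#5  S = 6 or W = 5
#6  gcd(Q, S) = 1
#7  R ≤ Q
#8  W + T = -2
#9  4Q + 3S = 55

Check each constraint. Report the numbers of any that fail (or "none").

Violated: 4.

#1 Q = 7 lies in [6, 8] — satisfied.
#2 Q = 7, and 7 ≠ 9 — satisfied.
#3 W = 5, T = -7; 5 ≥ -7 — satisfied.
#4 min(-7, 9, 5) = -7, not -10 — violated.
#5 S = 9 ≠ 6, but W = 5 = 5 (second disjunct) — satisfied.
#6 gcd(7, 9) = 1 — satisfied.
#7 R = -2, Q = 7; -2 ≤ 7 — satisfied.
#8 W + T = 5 + (-7) = -2 — satisfied.
#9 4Q + 3S = 4(7) + 3(9) = 55 — satisfied.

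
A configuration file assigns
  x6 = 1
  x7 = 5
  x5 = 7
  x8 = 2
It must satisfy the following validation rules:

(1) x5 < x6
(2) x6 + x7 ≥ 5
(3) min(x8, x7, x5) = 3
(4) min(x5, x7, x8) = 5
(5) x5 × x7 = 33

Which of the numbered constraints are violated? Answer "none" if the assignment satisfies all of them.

(1) x5 = 7, x6 = 1; 7 ≥ 1 (want <) — violated.
(2) x6 + x7 = 1 + 5 = 6; 6 ≥ 5 — OK.
(3) min(2, 5, 7) = 2, not 3 — violated.
(4) min(7, 5, 2) = 2, not 5 — violated.
(5) x5 × x7 = 7 × 5 = 35, not 33 — violated.

Violated: 1, 3, 4, 5.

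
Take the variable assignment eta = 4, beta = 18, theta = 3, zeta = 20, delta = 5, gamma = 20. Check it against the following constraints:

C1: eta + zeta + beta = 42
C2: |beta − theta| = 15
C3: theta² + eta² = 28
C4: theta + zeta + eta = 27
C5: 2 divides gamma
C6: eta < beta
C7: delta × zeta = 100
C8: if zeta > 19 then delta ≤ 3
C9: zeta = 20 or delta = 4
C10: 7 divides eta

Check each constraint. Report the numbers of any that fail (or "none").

Constraints 3, 8, and 10 do not hold.

C1: eta + zeta + beta = 4 + 20 + 18 = 42 — holds.
C2: |18 − 3| = 15 — holds.
C3: theta² + eta² = 3² + 4² = 9 + 16 = 25, not 28 — fails.
C4: theta + zeta + eta = 3 + 20 + 4 = 27 — holds.
C5: 20 / 2 = 10, so 2 divides 20 — holds.
C6: eta = 4, beta = 18; 4 < 18 — holds.
C7: delta × zeta = 5 × 20 = 100 — holds.
C8: zeta = 20 > 19, so we need delta ≤ 3; but delta = 5 > 3 — fails.
C9: zeta = 20 = 20 (first disjunct) — holds.
C10: 4 = 7×0 + 4, so 7 does not divide 4 — fails.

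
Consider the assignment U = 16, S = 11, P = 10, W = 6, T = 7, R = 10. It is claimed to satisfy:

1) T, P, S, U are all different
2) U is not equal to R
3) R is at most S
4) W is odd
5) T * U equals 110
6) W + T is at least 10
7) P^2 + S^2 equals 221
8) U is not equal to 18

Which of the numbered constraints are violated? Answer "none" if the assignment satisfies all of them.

1) values 7, 10, 11, 16 are pairwise distinct  ✓
2) U = 16, R = 10; distinct  ✓
3) R = 10, S = 11; 10 ≤ 11  ✓
4) W = 6 is even  ✗
5) T * U = 7 * 16 = 112, not 110  ✗
6) W + T = 6 + 7 = 13; 13 ≥ 10  ✓
7) P^2 + S^2 = 10^2 + 11^2 = 100 + 121 = 221  ✓
8) U = 16, and 16 ≠ 18  ✓

Violated: 4, 5.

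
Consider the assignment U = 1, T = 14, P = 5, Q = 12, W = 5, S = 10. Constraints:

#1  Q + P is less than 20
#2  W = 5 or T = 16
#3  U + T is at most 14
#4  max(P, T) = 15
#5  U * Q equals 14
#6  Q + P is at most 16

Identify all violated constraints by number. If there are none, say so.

No — constraints 3, 4, 5, 6 are not satisfied.

#1 Q + P = 12 + 5 = 17; 17 < 20  ✔
#2 W = 5 = 5 (first disjunct)  ✔
#3 U + T = 1 + 14 = 15; 15 > 14, bound 14 not met  ✘
#4 max(5, 14) = 14, not 15  ✘
#5 U * Q = 1 * 12 = 12, not 14  ✘
#6 Q + P = 12 + 5 = 17; 17 > 16, bound 16 not met  ✘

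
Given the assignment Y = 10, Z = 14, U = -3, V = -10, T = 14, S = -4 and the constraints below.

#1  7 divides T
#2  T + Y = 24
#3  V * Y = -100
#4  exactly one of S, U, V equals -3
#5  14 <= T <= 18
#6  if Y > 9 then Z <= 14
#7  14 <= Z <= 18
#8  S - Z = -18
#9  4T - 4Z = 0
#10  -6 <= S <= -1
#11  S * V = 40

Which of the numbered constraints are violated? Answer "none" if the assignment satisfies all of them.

None — every constraint holds.

#1 14 / 7 = 2, so 7 divides 14 — holds.
#2 T + Y = 14 + 10 = 24 — holds.
#3 V * Y = -10 * 10 = -100 — holds.
#4 S=-4, U=-3, V=-10; 1 of them equals -3 — holds.
#5 T = 14 lies in [14, 18] — holds.
#6 Y = 10 > 9, so we need Z ≤ 14; Z = 14 ≤ 14 — holds.
#7 Z = 14 lies in [14, 18] — holds.
#8 S - Z = -4 - 14 = -18 — holds.
#9 4T - 4Z = 4(14) - 4(14) = 0 — holds.
#10 S = -4 lies in [-6, -1] — holds.
#11 S * V = -4 * (-10) = 40 — holds.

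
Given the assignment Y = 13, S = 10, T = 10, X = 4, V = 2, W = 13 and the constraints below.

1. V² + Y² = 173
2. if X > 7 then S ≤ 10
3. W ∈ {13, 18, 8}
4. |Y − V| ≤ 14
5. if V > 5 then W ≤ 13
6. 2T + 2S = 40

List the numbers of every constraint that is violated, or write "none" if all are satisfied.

1. V² + Y² = 2² + 13² = 4 + 169 = 173  ✓
2. X = 4, not > 7; antecedent false, conditional vacuously true  ✓
3. W = 13 is in {13, 18, 8}  ✓
4. |13 − 2| = 11; 11 ≤ 14  ✓
5. V = 2, not > 5; antecedent false, conditional vacuously true  ✓
6. 2T + 2S = 2(10) + 2(10) = 40  ✓

Yes — all constraints hold.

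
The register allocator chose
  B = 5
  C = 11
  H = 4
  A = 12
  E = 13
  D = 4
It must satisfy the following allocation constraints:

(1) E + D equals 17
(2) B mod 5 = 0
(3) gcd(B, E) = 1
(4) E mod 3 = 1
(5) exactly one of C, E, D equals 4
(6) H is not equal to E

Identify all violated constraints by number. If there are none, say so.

(1) E + D = 13 + 4 = 17  yes
(2) 5 mod 5 = 0  yes
(3) gcd(5, 13) = 1  yes
(4) 13 mod 3 = 1  yes
(5) C=11, E=13, D=4; 1 of them equals 4  yes
(6) H = 4, E = 13; distinct  yes

All constraints are satisfied.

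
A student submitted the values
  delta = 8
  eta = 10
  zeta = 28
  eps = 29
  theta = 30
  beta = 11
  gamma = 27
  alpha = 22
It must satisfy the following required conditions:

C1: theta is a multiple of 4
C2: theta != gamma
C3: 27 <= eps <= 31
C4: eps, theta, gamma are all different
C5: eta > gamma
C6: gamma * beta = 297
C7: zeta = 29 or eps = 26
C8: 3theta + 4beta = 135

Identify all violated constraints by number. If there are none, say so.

C1: 30 = 4*7 + 2, so 4 does not divide 30 — does not hold.
C2: theta = 30, gamma = 27; distinct — holds.
C3: eps = 29 lies in [27, 31] — holds.
C4: values 29, 30, 27 are pairwise distinct — holds.
C5: eta = 10, gamma = 27; 10 ≤ 27 (want >) — does not hold.
C6: gamma * beta = 27 * 11 = 297 — holds.
C7: zeta = 28 ≠ 29 and eps = 29 ≠ 26; both disjuncts false — does not hold.
C8: 3theta + 4beta = 3(30) + 4(11) = 134, not 135 — does not hold.

Violated: 1, 5, 7, 8.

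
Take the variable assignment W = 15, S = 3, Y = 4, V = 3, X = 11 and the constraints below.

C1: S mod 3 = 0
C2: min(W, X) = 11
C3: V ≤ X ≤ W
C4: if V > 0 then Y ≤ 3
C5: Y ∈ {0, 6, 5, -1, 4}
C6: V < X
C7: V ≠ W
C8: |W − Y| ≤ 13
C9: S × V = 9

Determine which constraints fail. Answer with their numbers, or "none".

C1: 3 mod 3 = 0  yes
C2: min(15, 11) = 11  yes
C3: values 3 ≤ 11 ≤ 15  yes
C4: V = 3 > 0, so we need Y ≤ 3; but Y = 4 > 3  no
C5: Y = 4 is in {0, 6, 5, -1, 4}  yes
C6: V = 3, X = 11; 3 < 11  yes
C7: V = 3, W = 15; distinct  yes
C8: |15 − 4| = 11; 11 ≤ 13  yes
C9: S × V = 3 × 3 = 9  yes

The assignment fails constraint 4.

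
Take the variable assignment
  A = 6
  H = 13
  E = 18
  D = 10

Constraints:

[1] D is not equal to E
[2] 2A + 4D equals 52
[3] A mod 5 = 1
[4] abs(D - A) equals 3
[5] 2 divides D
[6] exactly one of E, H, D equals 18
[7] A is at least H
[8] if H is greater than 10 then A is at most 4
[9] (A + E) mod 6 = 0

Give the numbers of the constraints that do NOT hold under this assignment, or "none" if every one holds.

Constraints 4, 7, and 8 are violated.

[1] D = 10, E = 18; distinct  OK
[2] 2A + 4D = 2(6) + 4(10) = 52  OK
[3] 6 mod 5 = 1  OK
[4] abs(10 - 6) = 4, not 3  FAIL
[5] 10 / 2 = 5, so 2 divides 10  OK
[6] E=18, H=13, D=10; 1 of them equals 18  OK
[7] A = 6, H = 13; 6 < 13 (want ≥)  FAIL
[8] H = 13 > 10, so we need A ≤ 4; but A = 6 > 4  FAIL
[9] A + E = 24; 24 mod 6 = 0  OK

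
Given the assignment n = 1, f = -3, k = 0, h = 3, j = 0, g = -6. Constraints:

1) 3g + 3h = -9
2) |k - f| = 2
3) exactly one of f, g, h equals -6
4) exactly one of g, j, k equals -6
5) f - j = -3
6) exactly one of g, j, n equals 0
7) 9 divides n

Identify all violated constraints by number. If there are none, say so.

1) 3g + 3h = 3(-6) + 3(3) = -9  true
2) |0 - (-3)| = 3, not 2  false
3) f=-3, g=-6, h=3; 1 of them equals -6  true
4) g=-6, j=0, k=0; 1 of them equals -6  true
5) f - j = -3 - 0 = -3  true
6) g=-6, j=0, n=1; 1 of them equals 0  true
7) 1 = 9*0 + 1, so 9 does not divide 1  false

Constraints 2, 7 do not hold.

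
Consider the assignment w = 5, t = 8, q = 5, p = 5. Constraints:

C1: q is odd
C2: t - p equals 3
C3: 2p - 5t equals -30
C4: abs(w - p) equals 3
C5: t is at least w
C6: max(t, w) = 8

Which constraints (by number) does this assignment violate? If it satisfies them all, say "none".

Constraint 4 is violated.

C1: q = 5 is odd — holds.
C2: t - p = 8 - 5 = 3 — holds.
C3: 2p - 5t = 2(5) - 5(8) = -30 — holds.
C4: abs(5 - 5) = 0, not 3 — does not hold.
C5: t = 8, w = 5; 8 ≥ 5 — holds.
C6: max(8, 5) = 8 — holds.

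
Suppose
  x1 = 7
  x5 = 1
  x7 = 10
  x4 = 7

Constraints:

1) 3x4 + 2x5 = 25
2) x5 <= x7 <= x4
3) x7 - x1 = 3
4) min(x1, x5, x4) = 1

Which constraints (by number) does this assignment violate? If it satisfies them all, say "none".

Constraints 1 and 2 are violated.

1) 3x4 + 2x5 = 3(7) + 2(1) = 23, not 25 — violated.
2) values 1, 10, 7; x7 = 10 is not <= x4 = 7 — violated.
3) x7 - x1 = 10 - 7 = 3 — OK.
4) min(7, 1, 7) = 1 — OK.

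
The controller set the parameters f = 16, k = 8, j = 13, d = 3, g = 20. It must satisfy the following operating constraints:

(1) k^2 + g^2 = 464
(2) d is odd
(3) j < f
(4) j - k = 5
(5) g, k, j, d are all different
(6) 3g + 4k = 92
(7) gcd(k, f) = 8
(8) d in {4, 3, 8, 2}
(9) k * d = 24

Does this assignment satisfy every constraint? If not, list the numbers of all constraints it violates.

(1) k^2 + g^2 = 8^2 + 20^2 = 64 + 400 = 464 — OK.
(2) d = 3 is odd — OK.
(3) j = 13, f = 16; 13 < 16 — OK.
(4) j - k = 13 - 8 = 5 — OK.
(5) values 20, 8, 13, 3 are pairwise distinct — OK.
(6) 3g + 4k = 3(20) + 4(8) = 92 — OK.
(7) gcd(8, 16) = 8 — OK.
(8) d = 3 is in {4, 3, 8, 2} — OK.
(9) k * d = 8 * 3 = 24 — OK.

Yes — all constraints hold.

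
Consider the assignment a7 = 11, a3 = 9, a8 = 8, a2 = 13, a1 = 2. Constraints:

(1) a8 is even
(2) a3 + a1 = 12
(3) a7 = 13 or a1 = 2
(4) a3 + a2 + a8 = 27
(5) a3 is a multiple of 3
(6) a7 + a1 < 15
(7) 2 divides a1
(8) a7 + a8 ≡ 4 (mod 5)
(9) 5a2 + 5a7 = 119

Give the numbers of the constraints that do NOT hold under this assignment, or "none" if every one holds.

Constraints 2, 4, 9 do not hold.

(1) a8 = 8 is even  holds
(2) a3 + a1 = 9 + 2 = 11, not 12  fails
(3) a7 = 11 ≠ 13, but a1 = 2 = 2 (second disjunct)  holds
(4) a3 + a2 + a8 = 9 + 13 + 8 = 30, not 27  fails
(5) 9 / 3 = 3, so 3 divides 9  holds
(6) a7 + a1 = 11 + 2 = 13; 13 < 15  holds
(7) 2 / 2 = 1, so 2 divides 2  holds
(8) a7 + a8 = 19; 19 mod 5 = 4  holds
(9) 5a2 + 5a7 = 5(13) + 5(11) = 120, not 119  fails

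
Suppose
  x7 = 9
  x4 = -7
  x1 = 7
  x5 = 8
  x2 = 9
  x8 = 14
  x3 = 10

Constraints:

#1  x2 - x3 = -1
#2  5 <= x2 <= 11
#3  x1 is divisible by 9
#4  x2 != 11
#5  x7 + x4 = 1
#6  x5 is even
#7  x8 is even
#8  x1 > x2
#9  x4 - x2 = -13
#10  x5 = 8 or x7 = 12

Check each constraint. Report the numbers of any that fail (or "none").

#1 x2 - x3 = 9 - 10 = -1  true
#2 x2 = 9 lies in [5, 11]  true
#3 7 = 9*0 + 7, so 9 does not divide 7  false
#4 x2 = 9, and 9 ≠ 11  true
#5 x7 + x4 = 9 + (-7) = 2, not 1  false
#6 x5 = 8 is even  true
#7 x8 = 14 is even  true
#8 x1 = 7, x2 = 9; 7 ≤ 9 (want >)  false
#9 x4 - x2 = -7 - 9 = -16, not -13  false
#10 x5 = 8 = 8 (first disjunct)  true

Violated: 3, 5, 8, and 9.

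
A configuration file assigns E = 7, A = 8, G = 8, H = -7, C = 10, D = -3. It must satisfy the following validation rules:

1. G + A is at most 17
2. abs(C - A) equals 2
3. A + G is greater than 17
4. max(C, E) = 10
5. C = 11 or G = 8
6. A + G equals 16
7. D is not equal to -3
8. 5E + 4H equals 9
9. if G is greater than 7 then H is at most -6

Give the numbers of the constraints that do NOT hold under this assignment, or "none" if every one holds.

The assignment fails constraints 3, 7, and 8.

1. G + A = 8 + 8 = 16; 16 ≤ 17  holds
2. abs(10 - 8) = 2  holds
3. A + G = 8 + 8 = 16; 16 ≤ 17, bound 17 not met  fails
4. max(10, 7) = 10  holds
5. C = 10 ≠ 11, but G = 8 = 8 (second disjunct)  holds
6. A + G = 8 + 8 = 16  holds
7. D = -3, but -3 is required to differ  fails
8. 5E + 4H = 5(7) + 4(-7) = 7, not 9  fails
9. G = 8 > 7, so we need H ≤ -6; H = -7 ≤ -6  holds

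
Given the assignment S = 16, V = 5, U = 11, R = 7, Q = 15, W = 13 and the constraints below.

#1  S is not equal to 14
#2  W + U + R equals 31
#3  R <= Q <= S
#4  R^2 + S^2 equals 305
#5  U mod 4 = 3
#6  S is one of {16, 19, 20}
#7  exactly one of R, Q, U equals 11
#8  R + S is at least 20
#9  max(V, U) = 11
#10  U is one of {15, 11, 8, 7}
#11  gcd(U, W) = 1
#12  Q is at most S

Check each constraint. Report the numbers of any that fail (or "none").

#1 S = 16, and 16 ≠ 14  OK
#2 W + U + R = 13 + 11 + 7 = 31  OK
#3 values 7 <= 15 <= 16  OK
#4 R^2 + S^2 = 7^2 + 16^2 = 49 + 256 = 305  OK
#5 11 mod 4 = 3  OK
#6 S = 16 is in {16, 19, 20}  OK
#7 R=7, Q=15, U=11; 1 of them equals 11  OK
#8 R + S = 7 + 16 = 23; 23 ≥ 20  OK
#9 max(5, 11) = 11  OK
#10 U = 11 is in {15, 11, 8, 7}  OK
#11 gcd(11, 13) = 1  OK
#12 Q = 15, S = 16; 15 ≤ 16  OK

Yes — all constraints hold.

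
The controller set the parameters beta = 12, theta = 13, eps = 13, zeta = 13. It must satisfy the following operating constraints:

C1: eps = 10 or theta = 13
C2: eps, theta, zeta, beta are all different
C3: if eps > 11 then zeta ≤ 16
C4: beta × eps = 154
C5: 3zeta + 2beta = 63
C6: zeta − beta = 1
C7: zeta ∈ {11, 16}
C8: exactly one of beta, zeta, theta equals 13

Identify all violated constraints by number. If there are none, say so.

C1: eps = 13 ≠ 10, but theta = 13 = 13 (second disjunct) — holds.
C2: eps = theta = 13, not all different — fails.
C3: eps = 13 > 11, so we need zeta ≤ 16; zeta = 13 ≤ 16 — holds.
C4: beta × eps = 12 × 13 = 156, not 154 — fails.
C5: 3zeta + 2beta = 3(13) + 2(12) = 63 — holds.
C6: zeta − beta = 13 − 12 = 1 — holds.
C7: zeta = 13 is not in {11, 16} — fails.
C8: beta=12, zeta=13, theta=13; 2 of them equal 13, not exactly one — fails.

The assignment fails constraints 2, 4, 7, 8.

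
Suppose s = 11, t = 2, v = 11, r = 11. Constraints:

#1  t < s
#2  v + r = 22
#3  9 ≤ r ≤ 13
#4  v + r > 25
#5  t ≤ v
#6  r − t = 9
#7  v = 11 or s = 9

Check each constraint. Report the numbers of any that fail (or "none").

#1 t = 2, s = 11; 2 < 11 — holds.
#2 v + r = 11 + 11 = 22 — holds.
#3 r = 11 lies in [9, 13] — holds.
#4 v + r = 11 + 11 = 22; 22 ≤ 25, bound 25 not met — does not hold.
#5 t = 2, v = 11; 2 ≤ 11 — holds.
#6 r − t = 11 − 2 = 9 — holds.
#7 v = 11 = 11 (first disjunct) — holds.

Violated: 4.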